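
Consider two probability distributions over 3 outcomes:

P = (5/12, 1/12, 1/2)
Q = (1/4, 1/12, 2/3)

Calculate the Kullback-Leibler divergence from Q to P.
D(P||Q) = Σ P(i) log₂(P(i)/Q(i))
  i=0: (5/12) × log₂((5/12)/(1/4)) = (5/12) × log₂(5/3) = 0.3071
  i=1: (1/12) × log₂((1/12)/(1/12)) = (1/12) × log₂(1) = 0.0000
  i=2: (1/2) × log₂((1/2)/(2/3)) = (1/2) × log₂(3/4) = -0.2075
D(P||Q) = 0.3071 + 0.0000 - 0.2075
  = 0.0996 bits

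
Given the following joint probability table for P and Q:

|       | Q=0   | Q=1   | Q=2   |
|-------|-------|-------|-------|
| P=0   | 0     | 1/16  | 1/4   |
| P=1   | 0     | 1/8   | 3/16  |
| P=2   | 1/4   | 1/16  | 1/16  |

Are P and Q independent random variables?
Marginal P(P) (row sums):
  P(P=0) = 0 + 1/16 + 1/4 = 5/16
  P(P=1) = 0 + 1/8 + 3/16 = 5/16
  P(P=2) = 1/4 + 1/16 + 1/16 = 3/8
Marginal P(Q) (column sums):
  P(Q=0) = 0 + 0 + 1/4 = 1/4
  P(Q=1) = 1/16 + 1/8 + 1/16 = 1/4
  P(Q=2) = 1/4 + 3/16 + 1/16 = 1/2

P and Q are independent iff P(P=i,Q=j) = P(P=i)·P(Q=j) for every cell.
  P(P=0)·P(Q=0) = 5/16 × 1/4 = 5/64, but P(P=0,Q=0) = 0 ✗

No, P and Q are not independent. Quantitatively, I(P;Q) > 0:

H(P) = -[(5/16)·log₂(5/16) + (5/16)·log₂(5/16) + (3/8)·log₂(3/8)]
  = 0.5244 + 0.5244 + 0.5306
  = 1.5794 bits
H(Q) = -[(1/4)·log₂(1/4) + (1/4)·log₂(1/4) + (1/2)·log₂(1/2)]
  = 0.5000 + 0.5000 + 0.5000
  = 1.5000 bits
H(P,Q) = -[(1/16)·log₂(1/16) + (1/4)·log₂(1/4) + (1/8)·log₂(1/8) + (3/16)·log₂(3/16) + (1/4)·log₂(1/4) + (1/16)·log₂(1/16) + (1/16)·log₂(1/16)]
  = 0.2500 + 0.5000 + 0.3750 + 0.4528 + 0.5000 + 0.2500 + 0.2500
  = 2.5778 bits
I(P;Q) = H(P) + H(Q) - H(P,Q) = 1.5794 + 1.5000 - 2.5778 = 0.5016 bits > 0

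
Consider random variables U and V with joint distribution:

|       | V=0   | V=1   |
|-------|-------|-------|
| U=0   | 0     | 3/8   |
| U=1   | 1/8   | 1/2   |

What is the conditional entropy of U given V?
Marginal P(V) (column sums):
  P(V=0) = 0 + 1/8 = 1/8
  P(V=1) = 3/8 + 1/2 = 7/8

H(U|V) = -Σ P(U,V)·log₂ P(U|V), where P(U|V) = P(U,V) / P(V)
  (cells with P(U,V) = 0 contribute 0)
  (U=0,V=1): P(U|V) = (3/8)/(7/8) = 3/7;  -(3/8)·log₂(3/7) = 0.4584
  (U=1,V=0): P(U|V) = (1/8)/(1/8) = 1;  -(1/8)·log₂(1) = 0.0000
  (U=1,V=1): P(U|V) = (1/2)/(7/8) = 4/7;  -(1/2)·log₂(4/7) = 0.4037
H(U|V) = 0.4584 + 0.0000 + 0.4037
  = 0.8621 bits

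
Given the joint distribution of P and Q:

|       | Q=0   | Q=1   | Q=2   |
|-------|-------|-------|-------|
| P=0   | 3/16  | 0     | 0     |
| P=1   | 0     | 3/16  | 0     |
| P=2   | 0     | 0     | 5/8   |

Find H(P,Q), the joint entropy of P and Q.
H(P,Q) = -Σ P(P,Q) log₂ P(P,Q), summed over the non-zero cells:
H(P,Q) = -[(3/16)·log₂(3/16) + (3/16)·log₂(3/16) + (5/8)·log₂(5/8)]
  = 0.4528 + 0.4528 + 0.4238
  = 1.3294 bits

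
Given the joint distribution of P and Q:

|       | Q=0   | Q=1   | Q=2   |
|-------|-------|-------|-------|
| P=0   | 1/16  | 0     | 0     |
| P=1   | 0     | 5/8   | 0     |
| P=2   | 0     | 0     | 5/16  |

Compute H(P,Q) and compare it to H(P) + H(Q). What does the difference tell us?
Marginal P(P) (row sums):
  P(P=0) = 1/16 + 0 + 0 = 1/16
  P(P=1) = 0 + 5/8 + 0 = 5/8
  P(P=2) = 0 + 0 + 5/16 = 5/16
Marginal P(Q) (column sums):
  P(Q=0) = 1/16 + 0 + 0 = 1/16
  P(Q=1) = 0 + 5/8 + 0 = 5/8
  P(Q=2) = 0 + 0 + 5/16 = 5/16

H(P,Q) = -[(1/16)·log₂(1/16) + (5/8)·log₂(5/8) + (5/16)·log₂(5/16)]
  = 0.2500 + 0.4238 + 0.5244
  = 1.1982 bits
H(P) = -[(1/16)·log₂(1/16) + (5/8)·log₂(5/8) + (5/16)·log₂(5/16)]
  = 0.2500 + 0.4238 + 0.5244
  = 1.1982 bits
H(Q) = -[(1/16)·log₂(1/16) + (5/8)·log₂(5/8) + (5/16)·log₂(5/16)]
  = 0.2500 + 0.4238 + 0.5244
  = 1.1982 bits

H(P) + H(Q) = 1.1982 + 1.1982 = 2.3964 bits
Difference: H(P) + H(Q) - H(P,Q) = 2.3964 - 1.1982 = 1.1982 bits = I(P;Q)

The difference is the mutual information; it is positive here, so P and Q are dependent (knowing one reduces uncertainty about the other by 1.1982 bits).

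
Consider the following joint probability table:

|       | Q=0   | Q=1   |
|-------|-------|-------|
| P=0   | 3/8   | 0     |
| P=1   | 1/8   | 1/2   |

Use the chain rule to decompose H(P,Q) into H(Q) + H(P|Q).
By the chain rule: H(P,Q) = H(Q) + H(P|Q)

Marginal P(Q) (column sums):
  P(Q=0) = 3/8 + 1/8 = 1/2
  P(Q=1) = 0 + 1/2 = 1/2
H(Q) = -[(1/2)·log₂(1/2) + (1/2)·log₂(1/2)]
  = 0.5000 + 0.5000
  = 1.0000 bits
H(P|Q) = -Σ P(P,Q)·log₂ P(P|Q), where P(P|Q) = P(P,Q) / P(Q)
  (cells with P(P,Q) = 0 contribute 0)
  (P=0,Q=0): P(P|Q) = (3/8)/(1/2) = 3/4;  -(3/8)·log₂(3/4) = 0.1556
  (P=1,Q=0): P(P|Q) = (1/8)/(1/2) = 1/4;  -(1/8)·log₂(1/4) = 0.2500
  (P=1,Q=1): P(P|Q) = (1/2)/(1/2) = 1;  -(1/2)·log₂(1) = 0.0000
H(P|Q) = 0.1556 + 0.2500 + 0.0000
  = 0.4056 bits

H(P,Q) = H(Q) + H(P|Q) = 1.0000 + 0.4056 = 1.4056 bits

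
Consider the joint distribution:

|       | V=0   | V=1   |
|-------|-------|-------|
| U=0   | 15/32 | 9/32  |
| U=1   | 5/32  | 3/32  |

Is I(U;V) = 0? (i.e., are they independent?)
Marginal P(U) (row sums):
  P(U=0) = 15/32 + 9/32 = 3/4
  P(U=1) = 5/32 + 3/32 = 1/4
Marginal P(V) (column sums):
  P(V=0) = 15/32 + 5/32 = 5/8
  P(V=1) = 9/32 + 3/32 = 3/8

U and V are independent iff P(U=i,V=j) = P(U=i)·P(V=j) for every cell.
  P(U=0)·P(V=0) = 3/4 × 5/8 = 15/32 = P(U=0,V=0) ✓
  P(U=0)·P(V=1) = 3/4 × 3/8 = 9/32 = P(U=0,V=1) ✓
  P(U=1)·P(V=0) = 1/4 × 5/8 = 5/32 = P(U=1,V=0) ✓
  P(U=1)·P(V=1) = 1/4 × 3/8 = 3/32 = P(U=1,V=1) ✓

Yes, U and V are independent: every cell factors, so I(U;V) = 0 bits.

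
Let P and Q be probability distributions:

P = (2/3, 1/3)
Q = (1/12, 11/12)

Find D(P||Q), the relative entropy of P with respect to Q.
D(P||Q) = Σ P(i) log₂(P(i)/Q(i))
  i=0: (2/3) × log₂((2/3)/(1/12)) = (2/3) × log₂(8) = 2.0000
  i=1: (1/3) × log₂((1/3)/(11/12)) = (1/3) × log₂(4/11) = -0.4865
D(P||Q) = 2.0000 - 0.4865
  = 1.5135 bits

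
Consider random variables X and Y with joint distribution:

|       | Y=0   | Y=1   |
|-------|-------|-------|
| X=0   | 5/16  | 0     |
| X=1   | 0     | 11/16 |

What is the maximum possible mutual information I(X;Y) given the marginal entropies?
The upper bound on mutual information is I(X;Y) ≤ min(H(X), H(Y)).

Marginal P(X) (row sums):
  P(X=0) = 5/16 + 0 = 5/16
  P(X=1) = 0 + 11/16 = 11/16
Marginal P(Y) (column sums):
  P(Y=0) = 5/16 + 0 = 5/16
  P(Y=1) = 0 + 11/16 = 11/16

H(X) = -[(5/16)·log₂(5/16) + (11/16)·log₂(11/16)]
  = 0.5244 + 0.3716
  = 0.8960 bits
H(Y) = -[(5/16)·log₂(5/16) + (11/16)·log₂(11/16)]
  = 0.5244 + 0.3716
  = 0.8960 bits

Maximum possible I(X;Y) = min(0.8960, 0.8960) = 0.8960 bits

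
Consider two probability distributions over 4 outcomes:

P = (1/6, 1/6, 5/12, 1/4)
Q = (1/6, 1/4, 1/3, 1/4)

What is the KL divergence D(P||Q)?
D(P||Q) = Σ P(i) log₂(P(i)/Q(i))
  i=0: (1/6) × log₂((1/6)/(1/6)) = (1/6) × log₂(1) = 0.0000
  i=1: (1/6) × log₂((1/6)/(1/4)) = (1/6) × log₂(2/3) = -0.0975
  i=2: (5/12) × log₂((5/12)/(1/3)) = (5/12) × log₂(5/4) = 0.1341
  i=3: (1/4) × log₂((1/4)/(1/4)) = (1/4) × log₂(1) = 0.0000
D(P||Q) = 0.0000 - 0.0975 + 0.1341 + 0.0000
  = 0.0366 bits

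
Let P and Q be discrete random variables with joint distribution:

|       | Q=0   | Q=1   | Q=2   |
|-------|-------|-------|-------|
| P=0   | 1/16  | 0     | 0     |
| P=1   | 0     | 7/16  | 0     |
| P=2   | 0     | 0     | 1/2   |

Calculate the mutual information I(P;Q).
Marginal P(P) (row sums):
  P(P=0) = 1/16 + 0 + 0 = 1/16
  P(P=1) = 0 + 7/16 + 0 = 7/16
  P(P=2) = 0 + 0 + 1/2 = 1/2
Marginal P(Q) (column sums):
  P(Q=0) = 1/16 + 0 + 0 = 1/16
  P(Q=1) = 0 + 7/16 + 0 = 7/16
  P(Q=2) = 0 + 0 + 1/2 = 1/2

H(P) = -[(1/16)·log₂(1/16) + (7/16)·log₂(7/16) + (1/2)·log₂(1/2)]
  = 0.2500 + 0.5218 + 0.5000
  = 1.2718 bits
H(Q) = -[(1/16)·log₂(1/16) + (7/16)·log₂(7/16) + (1/2)·log₂(1/2)]
  = 0.2500 + 0.5218 + 0.5000
  = 1.2718 bits
H(P,Q) = -[(1/16)·log₂(1/16) + (7/16)·log₂(7/16) + (1/2)·log₂(1/2)]
  = 0.2500 + 0.5218 + 0.5000
  = 1.2718 bits

I(P;Q) = H(P) + H(Q) - H(P,Q)
  = 1.2718 + 1.2718 - 1.2718
  = 1.2718 bits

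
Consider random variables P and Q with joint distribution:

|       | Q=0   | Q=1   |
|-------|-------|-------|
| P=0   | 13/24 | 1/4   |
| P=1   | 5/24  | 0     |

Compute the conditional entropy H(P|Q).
Marginal P(Q) (column sums):
  P(Q=0) = 13/24 + 5/24 = 3/4
  P(Q=1) = 1/4 + 0 = 1/4

H(P|Q) = -Σ P(P,Q)·log₂ P(P|Q), where P(P|Q) = P(P,Q) / P(Q)
  (cells with P(P,Q) = 0 contribute 0)
  (P=0,Q=0): P(P|Q) = (13/24)/(3/4) = 13/18;  -(13/24)·log₂(13/18) = 0.2543
  (P=0,Q=1): P(P|Q) = (1/4)/(1/4) = 1;  -(1/4)·log₂(1) = 0.0000
  (P=1,Q=0): P(P|Q) = (5/24)/(3/4) = 5/18;  -(5/24)·log₂(5/18) = 0.3850
H(P|Q) = 0.2543 + 0.0000 + 0.3850
  = 0.6393 bits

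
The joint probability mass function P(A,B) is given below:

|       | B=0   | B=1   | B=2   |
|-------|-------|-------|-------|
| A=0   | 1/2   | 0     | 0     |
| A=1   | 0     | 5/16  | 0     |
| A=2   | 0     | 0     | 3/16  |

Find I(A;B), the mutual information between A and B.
Marginal P(A) (row sums):
  P(A=0) = 1/2 + 0 + 0 = 1/2
  P(A=1) = 0 + 5/16 + 0 = 5/16
  P(A=2) = 0 + 0 + 3/16 = 3/16
Marginal P(B) (column sums):
  P(B=0) = 1/2 + 0 + 0 = 1/2
  P(B=1) = 0 + 5/16 + 0 = 5/16
  P(B=2) = 0 + 0 + 3/16 = 3/16

H(A) = -[(1/2)·log₂(1/2) + (5/16)·log₂(5/16) + (3/16)·log₂(3/16)]
  = 0.5000 + 0.5244 + 0.4528
  = 1.4772 bits
H(B) = -[(1/2)·log₂(1/2) + (5/16)·log₂(5/16) + (3/16)·log₂(3/16)]
  = 0.5000 + 0.5244 + 0.4528
  = 1.4772 bits
H(A,B) = -[(1/2)·log₂(1/2) + (5/16)·log₂(5/16) + (3/16)·log₂(3/16)]
  = 0.5000 + 0.5244 + 0.4528
  = 1.4772 bits

I(A;B) = H(A) + H(B) - H(A,B)
  = 1.4772 + 1.4772 - 1.4772
  = 1.4772 bits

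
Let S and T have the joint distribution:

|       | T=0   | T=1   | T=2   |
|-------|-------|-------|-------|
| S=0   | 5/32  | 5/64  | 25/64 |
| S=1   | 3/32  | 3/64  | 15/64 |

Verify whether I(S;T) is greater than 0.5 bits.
Marginal P(S) (row sums):
  P(S=0) = 5/32 + 5/64 + 25/64 = 5/8
  P(S=1) = 3/32 + 3/64 + 15/64 = 3/8
Marginal P(T) (column sums):
  P(T=0) = 5/32 + 3/32 = 1/4
  P(T=1) = 5/64 + 3/64 = 1/8
  P(T=2) = 25/64 + 15/64 = 5/8

H(S) = -[(5/8)·log₂(5/8) + (3/8)·log₂(3/8)]
  = 0.4238 + 0.5306
  = 0.9544 bits
H(T) = -[(1/4)·log₂(1/4) + (1/8)·log₂(1/8) + (5/8)·log₂(5/8)]
  = 0.5000 + 0.3750 + 0.4238
  = 1.2988 bits
H(S,T) = -[(5/32)·log₂(5/32) + (5/64)·log₂(5/64) + (25/64)·log₂(25/64) + (3/32)·log₂(3/32) + (3/64)·log₂(3/64) + (15/64)·log₂(15/64)]
  = 0.4184 + 0.2873 + 0.5297 + 0.3202 + 0.2070 + 0.4906
  = 2.2532 bits

I(S;T) = H(S) + H(T) - H(S,T)
  = 0.9544 + 1.2988 - 2.2532
  = 0.0000 bits

No. I(S;T) = 0.0000 bits, which is ≤ 0.5 bits.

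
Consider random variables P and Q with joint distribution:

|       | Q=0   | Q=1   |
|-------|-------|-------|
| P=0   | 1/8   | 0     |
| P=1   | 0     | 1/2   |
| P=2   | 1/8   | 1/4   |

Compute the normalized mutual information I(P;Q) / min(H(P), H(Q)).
Marginal P(P) (row sums):
  P(P=0) = 1/8 + 0 = 1/8
  P(P=1) = 0 + 1/2 = 1/2
  P(P=2) = 1/8 + 1/4 = 3/8
Marginal P(Q) (column sums):
  P(Q=0) = 1/8 + 0 + 1/8 = 1/4
  P(Q=1) = 0 + 1/2 + 1/4 = 3/4

H(P) = -[(1/8)·log₂(1/8) + (1/2)·log₂(1/2) + (3/8)·log₂(3/8)]
  = 0.3750 + 0.5000 + 0.5306
  = 1.4056 bits
H(Q) = -[(1/4)·log₂(1/4) + (3/4)·log₂(3/4)]
  = 0.5000 + 0.3113
  = 0.8113 bits
H(P,Q) = -[(1/8)·log₂(1/8) + (1/2)·log₂(1/2) + (1/8)·log₂(1/8) + (1/4)·log₂(1/4)]
  = 0.3750 + 0.5000 + 0.3750 + 0.5000
  = 1.7500 bits

I(P;Q) = H(P) + H(Q) - H(P,Q)
  = 1.4056 + 0.8113 - 1.7500
  = 0.4669 bits

min(H(P), H(Q)) = min(1.4056, 0.8113) = 0.8113 bits
Normalized MI = 0.4669 / 0.8113 = 0.5755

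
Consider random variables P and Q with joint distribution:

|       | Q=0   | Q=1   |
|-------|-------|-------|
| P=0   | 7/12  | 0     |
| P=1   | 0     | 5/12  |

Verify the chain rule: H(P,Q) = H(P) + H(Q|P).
Left side:
H(P,Q) = -[(7/12)·log₂(7/12) + (5/12)·log₂(5/12)]
  = 0.4536 + 0.5263
  = 0.9799 bits

Right side:
Marginal P(P) (row sums):
  P(P=0) = 7/12 + 0 = 7/12
  P(P=1) = 0 + 5/12 = 5/12
H(P) = -[(7/12)·log₂(7/12) + (5/12)·log₂(5/12)]
  = 0.4536 + 0.5263
  = 0.9799 bits
H(Q|P) = -Σ P(P,Q)·log₂ P(Q|P), where P(Q|P) = P(P,Q) / P(P)
  (cells with P(P,Q) = 0 contribute 0)
  (P=0,Q=0): P(Q|P) = (7/12)/(7/12) = 1;  -(7/12)·log₂(1) = 0.0000
  (P=1,Q=1): P(Q|P) = (5/12)/(5/12) = 1;  -(5/12)·log₂(1) = 0.0000
H(Q|P) = 0.0000 + 0.0000
  = 0.0000 bits
H(P) + H(Q|P) = 0.9799 + 0.0000 = 0.9799 bits

Both sides equal 0.9799 bits, so the chain rule holds ✓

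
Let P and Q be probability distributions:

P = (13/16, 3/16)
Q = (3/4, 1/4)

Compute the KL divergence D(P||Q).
D(P||Q) = Σ P(i) log₂(P(i)/Q(i))
  i=0: (13/16) × log₂((13/16)/(3/4)) = (13/16) × log₂(13/12) = 0.0938
  i=1: (3/16) × log₂((3/16)/(1/4)) = (3/16) × log₂(3/4) = -0.0778
D(P||Q) = 0.0938 - 0.0778
  = 0.0160 bits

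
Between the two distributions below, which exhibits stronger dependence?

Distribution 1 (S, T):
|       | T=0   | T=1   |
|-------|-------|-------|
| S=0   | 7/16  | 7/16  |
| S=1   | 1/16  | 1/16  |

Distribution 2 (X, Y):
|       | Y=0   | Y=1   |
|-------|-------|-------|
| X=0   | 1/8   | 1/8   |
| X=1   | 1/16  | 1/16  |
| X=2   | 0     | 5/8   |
Distribution 1 (S, T):
Marginal P(S) (row sums):
  P(S=0) = 7/16 + 7/16 = 7/8
  P(S=1) = 1/16 + 1/16 = 1/8
Marginal P(T) (column sums):
  P(T=0) = 7/16 + 1/16 = 1/2
  P(T=1) = 7/16 + 1/16 = 1/2

H(S) = -[(7/8)·log₂(7/8) + (1/8)·log₂(1/8)]
  = 0.1686 + 0.3750
  = 0.5436 bits
H(T) = -[(1/2)·log₂(1/2) + (1/2)·log₂(1/2)]
  = 0.5000 + 0.5000
  = 1.0000 bits
H(S,T) = -[(7/16)·log₂(7/16) + (7/16)·log₂(7/16) + (1/16)·log₂(1/16) + (1/16)·log₂(1/16)]
  = 0.5218 + 0.5218 + 0.2500 + 0.2500
  = 1.5436 bits

I(S;T) = H(S) + H(T) - H(S,T)
  = 0.5436 + 1.0000 - 1.5436
  = 0.0000 bits

Distribution 2 (X, Y):
Marginal P(X) (row sums):
  P(X=0) = 1/8 + 1/8 = 1/4
  P(X=1) = 1/16 + 1/16 = 1/8
  P(X=2) = 0 + 5/8 = 5/8
Marginal P(Y) (column sums):
  P(Y=0) = 1/8 + 1/16 + 0 = 3/16
  P(Y=1) = 1/8 + 1/16 + 5/8 = 13/16

H(X) = -[(1/4)·log₂(1/4) + (1/8)·log₂(1/8) + (5/8)·log₂(5/8)]
  = 0.5000 + 0.3750 + 0.4238
  = 1.2988 bits
H(Y) = -[(3/16)·log₂(3/16) + (13/16)·log₂(13/16)]
  = 0.4528 + 0.2434
  = 0.6962 bits
H(X,Y) = -[(1/8)·log₂(1/8) + (1/8)·log₂(1/8) + (1/16)·log₂(1/16) + (1/16)·log₂(1/16) + (5/8)·log₂(5/8)]
  = 0.3750 + 0.3750 + 0.2500 + 0.2500 + 0.4238
  = 1.6738 bits

I(X;Y) = H(X) + H(Y) - H(X,Y)
  = 1.2988 + 0.6962 - 1.6738
  = 0.3212 bits

I(X;Y) = 0.3212 bits > I(S;T) = 0.0000 bits, so (X, Y) has the higher mutual information (stronger dependence).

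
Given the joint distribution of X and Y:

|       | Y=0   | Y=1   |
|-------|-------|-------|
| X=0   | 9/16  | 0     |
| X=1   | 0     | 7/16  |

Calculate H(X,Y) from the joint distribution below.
H(X,Y) = -Σ P(X,Y) log₂ P(X,Y), summed over the non-zero cells:
H(X,Y) = -[(9/16)·log₂(9/16) + (7/16)·log₂(7/16)]
  = 0.4669 + 0.5218
  = 0.9887 bits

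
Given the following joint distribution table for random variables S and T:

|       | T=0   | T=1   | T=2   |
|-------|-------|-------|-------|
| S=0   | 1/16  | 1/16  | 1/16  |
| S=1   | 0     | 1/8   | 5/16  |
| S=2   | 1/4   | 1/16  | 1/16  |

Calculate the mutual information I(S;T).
Marginal P(S) (row sums):
  P(S=0) = 1/16 + 1/16 + 1/16 = 3/16
  P(S=1) = 0 + 1/8 + 5/16 = 7/16
  P(S=2) = 1/4 + 1/16 + 1/16 = 3/8
Marginal P(T) (column sums):
  P(T=0) = 1/16 + 0 + 1/4 = 5/16
  P(T=1) = 1/16 + 1/8 + 1/16 = 1/4
  P(T=2) = 1/16 + 5/16 + 1/16 = 7/16

H(S) = -[(3/16)·log₂(3/16) + (7/16)·log₂(7/16) + (3/8)·log₂(3/8)]
  = 0.4528 + 0.5218 + 0.5306
  = 1.5052 bits
H(T) = -[(5/16)·log₂(5/16) + (1/4)·log₂(1/4) + (7/16)·log₂(7/16)]
  = 0.5244 + 0.5000 + 0.5218
  = 1.5462 bits
H(S,T) = -[(1/16)·log₂(1/16) + (1/16)·log₂(1/16) + (1/16)·log₂(1/16) + (1/8)·log₂(1/8) + (5/16)·log₂(5/16) + (1/4)·log₂(1/4) + (1/16)·log₂(1/16) + (1/16)·log₂(1/16)]
  = 0.2500 + 0.2500 + 0.2500 + 0.3750 + 0.5244 + 0.5000 + 0.2500 + 0.2500
  = 2.6494 bits

I(S;T) = H(S) + H(T) - H(S,T)
  = 1.5052 + 1.5462 - 2.6494
  = 0.4020 bits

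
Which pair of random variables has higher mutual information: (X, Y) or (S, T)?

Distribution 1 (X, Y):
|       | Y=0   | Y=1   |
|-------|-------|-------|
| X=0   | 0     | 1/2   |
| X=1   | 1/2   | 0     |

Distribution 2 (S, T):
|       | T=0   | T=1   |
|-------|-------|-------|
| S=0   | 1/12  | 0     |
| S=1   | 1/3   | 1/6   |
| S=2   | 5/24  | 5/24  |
Distribution 1 (X, Y):
Marginal P(X) (row sums):
  P(X=0) = 0 + 1/2 = 1/2
  P(X=1) = 1/2 + 0 = 1/2
Marginal P(Y) (column sums):
  P(Y=0) = 0 + 1/2 = 1/2
  P(Y=1) = 1/2 + 0 = 1/2

H(X) = -[(1/2)·log₂(1/2) + (1/2)·log₂(1/2)]
  = 0.5000 + 0.5000
  = 1.0000 bits
H(Y) = -[(1/2)·log₂(1/2) + (1/2)·log₂(1/2)]
  = 0.5000 + 0.5000
  = 1.0000 bits
H(X,Y) = -[(1/2)·log₂(1/2) + (1/2)·log₂(1/2)]
  = 0.5000 + 0.5000
  = 1.0000 bits

I(X;Y) = H(X) + H(Y) - H(X,Y)
  = 1.0000 + 1.0000 - 1.0000
  = 1.0000 bits

Distribution 2 (S, T):
Marginal P(S) (row sums):
  P(S=0) = 1/12 + 0 = 1/12
  P(S=1) = 1/3 + 1/6 = 1/2
  P(S=2) = 5/24 + 5/24 = 5/12
Marginal P(T) (column sums):
  P(T=0) = 1/12 + 1/3 + 5/24 = 5/8
  P(T=1) = 0 + 1/6 + 5/24 = 3/8

H(S) = -[(1/12)·log₂(1/12) + (1/2)·log₂(1/2) + (5/12)·log₂(5/12)]
  = 0.2987 + 0.5000 + 0.5263
  = 1.3250 bits
H(T) = -[(5/8)·log₂(5/8) + (3/8)·log₂(3/8)]
  = 0.4238 + 0.5306
  = 0.9544 bits
H(S,T) = -[(1/12)·log₂(1/12) + (1/3)·log₂(1/3) + (1/6)·log₂(1/6) + (5/24)·log₂(5/24) + (5/24)·log₂(5/24)]
  = 0.2987 + 0.5283 + 0.4308 + 0.4715 + 0.4715
  = 2.2008 bits

I(S;T) = H(S) + H(T) - H(S,T)
  = 1.3250 + 0.9544 - 2.2008
  = 0.0786 bits

I(X;Y) = 1.0000 bits > I(S;T) = 0.0786 bits, so (X, Y) has the higher mutual information (stronger dependence).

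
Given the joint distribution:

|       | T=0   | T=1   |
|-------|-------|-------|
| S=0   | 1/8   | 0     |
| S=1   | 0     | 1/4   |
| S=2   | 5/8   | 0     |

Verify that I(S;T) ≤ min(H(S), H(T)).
Marginal P(S) (row sums):
  P(S=0) = 1/8 + 0 = 1/8
  P(S=1) = 0 + 1/4 = 1/4
  P(S=2) = 5/8 + 0 = 5/8
Marginal P(T) (column sums):
  P(T=0) = 1/8 + 0 + 5/8 = 3/4
  P(T=1) = 0 + 1/4 + 0 = 1/4

H(S) = -[(1/8)·log₂(1/8) + (1/4)·log₂(1/4) + (5/8)·log₂(5/8)]
  = 0.3750 + 0.5000 + 0.4238
  = 1.2988 bits
H(T) = -[(3/4)·log₂(3/4) + (1/4)·log₂(1/4)]
  = 0.3113 + 0.5000
  = 0.8113 bits
H(S,T) = -[(1/8)·log₂(1/8) + (1/4)·log₂(1/4) + (5/8)·log₂(5/8)]
  = 0.3750 + 0.5000 + 0.4238
  = 1.2988 bits

I(S;T) = H(S) + H(T) - H(S,T)
  = 1.2988 + 0.8113 - 1.2988
  = 0.8113 bits

min(H(S), H(T)) = min(1.2988, 0.8113) = 0.8113 bits
Since 0.8113 ≤ 0.8113, the bound is satisfied ✓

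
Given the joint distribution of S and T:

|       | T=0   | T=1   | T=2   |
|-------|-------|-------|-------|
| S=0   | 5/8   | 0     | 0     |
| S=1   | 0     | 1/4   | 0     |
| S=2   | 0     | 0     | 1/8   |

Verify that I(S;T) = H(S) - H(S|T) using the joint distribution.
Left side, from I(S;T) = H(S) + H(T) - H(S,T):
Marginal P(S) (row sums):
  P(S=0) = 5/8 + 0 + 0 = 5/8
  P(S=1) = 0 + 1/4 + 0 = 1/4
  P(S=2) = 0 + 0 + 1/8 = 1/8
Marginal P(T) (column sums):
  P(T=0) = 5/8 + 0 + 0 = 5/8
  P(T=1) = 0 + 1/4 + 0 = 1/4
  P(T=2) = 0 + 0 + 1/8 = 1/8

H(S) = -[(5/8)·log₂(5/8) + (1/4)·log₂(1/4) + (1/8)·log₂(1/8)]
  = 0.4238 + 0.5000 + 0.3750
  = 1.2988 bits
H(T) = -[(5/8)·log₂(5/8) + (1/4)·log₂(1/4) + (1/8)·log₂(1/8)]
  = 0.4238 + 0.5000 + 0.3750
  = 1.2988 bits
H(S,T) = -[(5/8)·log₂(5/8) + (1/4)·log₂(1/4) + (1/8)·log₂(1/8)]
  = 0.4238 + 0.5000 + 0.3750
  = 1.2988 bits

I(S;T) = H(S) + H(T) - H(S,T)
  = 1.2988 + 1.2988 - 1.2988
  = 1.2988 bits

Right side, with H(S|T) computed directly from the conditional probabilities:
H(S|T) = -Σ P(S,T)·log₂ P(S|T), where P(S|T) = P(S,T) / P(T)
  (cells with P(S,T) = 0 contribute 0)
  (S=0,T=0): P(S|T) = (5/8)/(5/8) = 1;  -(5/8)·log₂(1) = 0.0000
  (S=1,T=1): P(S|T) = (1/4)/(1/4) = 1;  -(1/4)·log₂(1) = 0.0000
  (S=2,T=2): P(S|T) = (1/8)/(1/8) = 1;  -(1/8)·log₂(1) = 0.0000
H(S|T) = 0.0000 + 0.0000 + 0.0000
  = 0.0000 bits
H(S) - H(S|T) = 1.2988 - 0.0000 = 1.2988 bits

Both sides equal 1.2988 bits, so I(S;T) = H(S) - H(S|T) ✓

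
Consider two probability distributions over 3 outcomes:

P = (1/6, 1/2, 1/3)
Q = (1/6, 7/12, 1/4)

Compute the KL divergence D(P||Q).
D(P||Q) = Σ P(i) log₂(P(i)/Q(i))
  i=0: (1/6) × log₂((1/6)/(1/6)) = (1/6) × log₂(1) = 0.0000
  i=1: (1/2) × log₂((1/2)/(7/12)) = (1/2) × log₂(6/7) = -0.1112
  i=2: (1/3) × log₂((1/3)/(1/4)) = (1/3) × log₂(4/3) = 0.1383
D(P||Q) = 0.0000 - 0.1112 + 0.1383
  = 0.0271 bits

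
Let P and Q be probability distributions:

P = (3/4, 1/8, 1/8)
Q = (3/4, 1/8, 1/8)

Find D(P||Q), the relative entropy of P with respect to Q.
D(P||Q) = Σ P(i) log₂(P(i)/Q(i))
  i=0: (3/4) × log₂((3/4)/(3/4)) = (3/4) × log₂(1) = 0.0000
  i=1: (1/8) × log₂((1/8)/(1/8)) = (1/8) × log₂(1) = 0.0000
  i=2: (1/8) × log₂((1/8)/(1/8)) = (1/8) × log₂(1) = 0.0000
D(P||Q) = 0.0000 + 0.0000 + 0.0000
  = 0.0000 bits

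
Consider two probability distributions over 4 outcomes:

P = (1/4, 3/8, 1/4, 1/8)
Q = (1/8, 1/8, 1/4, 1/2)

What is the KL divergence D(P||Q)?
D(P||Q) = Σ P(i) log₂(P(i)/Q(i))
  i=0: (1/4) × log₂((1/4)/(1/8)) = (1/4) × log₂(2) = 0.2500
  i=1: (3/8) × log₂((3/8)/(1/8)) = (3/8) × log₂(3) = 0.5944
  i=2: (1/4) × log₂((1/4)/(1/4)) = (1/4) × log₂(1) = 0.0000
  i=3: (1/8) × log₂((1/8)/(1/2)) = (1/8) × log₂(1/4) = -0.2500
D(P||Q) = 0.2500 + 0.5944 + 0.0000 - 0.2500
  = 0.5944 bits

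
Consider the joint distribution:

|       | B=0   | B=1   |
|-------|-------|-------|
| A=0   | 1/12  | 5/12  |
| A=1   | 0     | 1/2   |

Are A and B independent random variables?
Marginal P(A) (row sums):
  P(A=0) = 1/12 + 5/12 = 1/2
  P(A=1) = 0 + 1/2 = 1/2
Marginal P(B) (column sums):
  P(B=0) = 1/12 + 0 = 1/12
  P(B=1) = 5/12 + 1/2 = 11/12

A and B are independent iff P(A=i,B=j) = P(A=i)·P(B=j) for every cell.
  P(A=0)·P(B=0) = 1/2 × 1/12 = 1/24, but P(A=0,B=0) = 1/12 ✗

No, A and B are not independent. Quantitatively, I(A;B) > 0:

H(A) = -[(1/2)·log₂(1/2) + (1/2)·log₂(1/2)]
  = 0.5000 + 0.5000
  = 1.0000 bits
H(B) = -[(1/12)·log₂(1/12) + (11/12)·log₂(11/12)]
  = 0.2987 + 0.1151
  = 0.4138 bits
H(A,B) = -[(1/12)·log₂(1/12) + (5/12)·log₂(5/12) + (1/2)·log₂(1/2)]
  = 0.2987 + 0.5263 + 0.5000
  = 1.3250 bits
I(A;B) = H(A) + H(B) - H(A,B) = 1.0000 + 0.4138 - 1.3250 = 0.0888 bits > 0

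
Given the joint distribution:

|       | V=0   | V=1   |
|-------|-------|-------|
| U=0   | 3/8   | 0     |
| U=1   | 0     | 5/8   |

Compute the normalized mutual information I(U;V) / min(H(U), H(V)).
Marginal P(U) (row sums):
  P(U=0) = 3/8 + 0 = 3/8
  P(U=1) = 0 + 5/8 = 5/8
Marginal P(V) (column sums):
  P(V=0) = 3/8 + 0 = 3/8
  P(V=1) = 0 + 5/8 = 5/8

H(U) = -[(3/8)·log₂(3/8) + (5/8)·log₂(5/8)]
  = 0.5306 + 0.4238
  = 0.9544 bits
H(V) = -[(3/8)·log₂(3/8) + (5/8)·log₂(5/8)]
  = 0.5306 + 0.4238
  = 0.9544 bits
H(U,V) = -[(3/8)·log₂(3/8) + (5/8)·log₂(5/8)]
  = 0.5306 + 0.4238
  = 0.9544 bits

I(U;V) = H(U) + H(V) - H(U,V)
  = 0.9544 + 0.9544 - 0.9544
  = 0.9544 bits

min(H(U), H(V)) = min(0.9544, 0.9544) = 0.9544 bits
Normalized MI = 0.9544 / 0.9544 = 1.0000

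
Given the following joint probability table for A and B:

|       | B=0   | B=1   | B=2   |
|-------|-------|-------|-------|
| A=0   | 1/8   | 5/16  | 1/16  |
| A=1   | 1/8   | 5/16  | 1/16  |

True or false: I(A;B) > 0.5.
Marginal P(A) (row sums):
  P(A=0) = 1/8 + 5/16 + 1/16 = 1/2
  P(A=1) = 1/8 + 5/16 + 1/16 = 1/2
Marginal P(B) (column sums):
  P(B=0) = 1/8 + 1/8 = 1/4
  P(B=1) = 5/16 + 5/16 = 5/8
  P(B=2) = 1/16 + 1/16 = 1/8

H(A) = -[(1/2)·log₂(1/2) + (1/2)·log₂(1/2)]
  = 0.5000 + 0.5000
  = 1.0000 bits
H(B) = -[(1/4)·log₂(1/4) + (5/8)·log₂(5/8) + (1/8)·log₂(1/8)]
  = 0.5000 + 0.4238 + 0.3750
  = 1.2988 bits
H(A,B) = -[(1/8)·log₂(1/8) + (5/16)·log₂(5/16) + (1/16)·log₂(1/16) + (1/8)·log₂(1/8) + (5/16)·log₂(5/16) + (1/16)·log₂(1/16)]
  = 0.3750 + 0.5244 + 0.2500 + 0.3750 + 0.5244 + 0.2500
  = 2.2988 bits

I(A;B) = H(A) + H(B) - H(A,B)
  = 1.0000 + 1.2988 - 2.2988
  = 0.0000 bits

False. I(A;B) = 0.0000 bits, which is ≤ 0.5 bits.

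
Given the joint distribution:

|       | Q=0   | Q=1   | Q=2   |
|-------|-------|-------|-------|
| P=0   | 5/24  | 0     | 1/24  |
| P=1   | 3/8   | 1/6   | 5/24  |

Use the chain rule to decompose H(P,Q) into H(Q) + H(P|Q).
By the chain rule: H(P,Q) = H(Q) + H(P|Q)

Marginal P(Q) (column sums):
  P(Q=0) = 5/24 + 3/8 = 7/12
  P(Q=1) = 0 + 1/6 = 1/6
  P(Q=2) = 1/24 + 5/24 = 1/4
H(Q) = -[(7/12)·log₂(7/12) + (1/6)·log₂(1/6) + (1/4)·log₂(1/4)]
  = 0.4536 + 0.4308 + 0.5000
  = 1.3844 bits
H(P|Q) = -Σ P(P,Q)·log₂ P(P|Q), where P(P|Q) = P(P,Q) / P(Q)
  (cells with P(P,Q) = 0 contribute 0)
  (P=0,Q=0): P(P|Q) = (5/24)/(7/12) = 5/14;  -(5/24)·log₂(5/14) = 0.3095
  (P=0,Q=2): P(P|Q) = (1/24)/(1/4) = 1/6;  -(1/24)·log₂(1/6) = 0.1077
  (P=1,Q=0): P(P|Q) = (3/8)/(7/12) = 9/14;  -(3/8)·log₂(9/14) = 0.2390
  (P=1,Q=1): P(P|Q) = (1/6)/(1/6) = 1;  -(1/6)·log₂(1) = 0.0000
  (P=1,Q=2): P(P|Q) = (5/24)/(1/4) = 5/6;  -(5/24)·log₂(5/6) = 0.0548
H(P|Q) = 0.3095 + 0.1077 + 0.2390 + 0.0000 + 0.0548
  = 0.7110 bits

H(P,Q) = H(Q) + H(P|Q) = 1.3844 + 0.7110 = 2.0954 bits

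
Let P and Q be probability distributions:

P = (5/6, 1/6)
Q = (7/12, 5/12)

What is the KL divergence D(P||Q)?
D(P||Q) = Σ P(i) log₂(P(i)/Q(i))
  i=0: (5/6) × log₂((5/6)/(7/12)) = (5/6) × log₂(10/7) = 0.4288
  i=1: (1/6) × log₂((1/6)/(5/12)) = (1/6) × log₂(2/5) = -0.2203
D(P||Q) = 0.4288 - 0.2203
  = 0.2085 bits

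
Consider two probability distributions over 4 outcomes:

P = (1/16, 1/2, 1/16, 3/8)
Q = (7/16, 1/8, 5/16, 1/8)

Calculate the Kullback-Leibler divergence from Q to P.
D(P||Q) = Σ P(i) log₂(P(i)/Q(i))
  i=0: (1/16) × log₂((1/16)/(7/16)) = (1/16) × log₂(1/7) = -0.1755
  i=1: (1/2) × log₂((1/2)/(1/8)) = (1/2) × log₂(4) = 1.0000
  i=2: (1/16) × log₂((1/16)/(5/16)) = (1/16) × log₂(1/5) = -0.1451
  i=3: (3/8) × log₂((3/8)/(1/8)) = (3/8) × log₂(3) = 0.5944
D(P||Q) = -0.1755 + 1.0000 - 0.1451 + 0.5944
  = 1.2738 bits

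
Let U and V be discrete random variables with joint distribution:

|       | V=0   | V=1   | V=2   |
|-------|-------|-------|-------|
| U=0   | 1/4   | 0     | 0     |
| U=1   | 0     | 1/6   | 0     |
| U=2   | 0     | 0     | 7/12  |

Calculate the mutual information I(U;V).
Marginal P(U) (row sums):
  P(U=0) = 1/4 + 0 + 0 = 1/4
  P(U=1) = 0 + 1/6 + 0 = 1/6
  P(U=2) = 0 + 0 + 7/12 = 7/12
Marginal P(V) (column sums):
  P(V=0) = 1/4 + 0 + 0 = 1/4
  P(V=1) = 0 + 1/6 + 0 = 1/6
  P(V=2) = 0 + 0 + 7/12 = 7/12

H(U) = -[(1/4)·log₂(1/4) + (1/6)·log₂(1/6) + (7/12)·log₂(7/12)]
  = 0.5000 + 0.4308 + 0.4536
  = 1.3844 bits
H(V) = -[(1/4)·log₂(1/4) + (1/6)·log₂(1/6) + (7/12)·log₂(7/12)]
  = 0.5000 + 0.4308 + 0.4536
  = 1.3844 bits
H(U,V) = -[(1/4)·log₂(1/4) + (1/6)·log₂(1/6) + (7/12)·log₂(7/12)]
  = 0.5000 + 0.4308 + 0.4536
  = 1.3844 bits

I(U;V) = H(U) + H(V) - H(U,V)
  = 1.3844 + 1.3844 - 1.3844
  = 1.3844 bits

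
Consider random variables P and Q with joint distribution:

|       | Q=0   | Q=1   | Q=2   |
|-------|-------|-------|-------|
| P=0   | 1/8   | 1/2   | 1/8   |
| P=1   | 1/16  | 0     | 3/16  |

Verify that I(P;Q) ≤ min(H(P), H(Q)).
Marginal P(P) (row sums):
  P(P=0) = 1/8 + 1/2 + 1/8 = 3/4
  P(P=1) = 1/16 + 0 + 3/16 = 1/4
Marginal P(Q) (column sums):
  P(Q=0) = 1/8 + 1/16 = 3/16
  P(Q=1) = 1/2 + 0 = 1/2
  P(Q=2) = 1/8 + 3/16 = 5/16

H(P) = -[(3/4)·log₂(3/4) + (1/4)·log₂(1/4)]
  = 0.3113 + 0.5000
  = 0.8113 bits
H(Q) = -[(3/16)·log₂(3/16) + (1/2)·log₂(1/2) + (5/16)·log₂(5/16)]
  = 0.4528 + 0.5000 + 0.5244
  = 1.4772 bits
H(P,Q) = -[(1/8)·log₂(1/8) + (1/2)·log₂(1/2) + (1/8)·log₂(1/8) + (1/16)·log₂(1/16) + (3/16)·log₂(3/16)]
  = 0.3750 + 0.5000 + 0.3750 + 0.2500 + 0.4528
  = 1.9528 bits

I(P;Q) = H(P) + H(Q) - H(P,Q)
  = 0.8113 + 1.4772 - 1.9528
  = 0.3357 bits

min(H(P), H(Q)) = min(0.8113, 1.4772) = 0.8113 bits
Since 0.3357 ≤ 0.8113, the bound is satisfied ✓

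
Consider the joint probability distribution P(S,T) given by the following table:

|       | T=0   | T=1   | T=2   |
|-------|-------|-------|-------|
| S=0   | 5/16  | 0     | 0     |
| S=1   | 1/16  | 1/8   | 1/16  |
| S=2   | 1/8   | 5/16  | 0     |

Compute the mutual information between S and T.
Marginal P(S) (row sums):
  P(S=0) = 5/16 + 0 + 0 = 5/16
  P(S=1) = 1/16 + 1/8 + 1/16 = 1/4
  P(S=2) = 1/8 + 5/16 + 0 = 7/16
Marginal P(T) (column sums):
  P(T=0) = 5/16 + 1/16 + 1/8 = 1/2
  P(T=1) = 0 + 1/8 + 5/16 = 7/16
  P(T=2) = 0 + 1/16 + 0 = 1/16

H(S) = -[(5/16)·log₂(5/16) + (1/4)·log₂(1/4) + (7/16)·log₂(7/16)]
  = 0.5244 + 0.5000 + 0.5218
  = 1.5462 bits
H(T) = -[(1/2)·log₂(1/2) + (7/16)·log₂(7/16) + (1/16)·log₂(1/16)]
  = 0.5000 + 0.5218 + 0.2500
  = 1.2718 bits
H(S,T) = -[(5/16)·log₂(5/16) + (1/16)·log₂(1/16) + (1/8)·log₂(1/8) + (1/16)·log₂(1/16) + (1/8)·log₂(1/8) + (5/16)·log₂(5/16)]
  = 0.5244 + 0.2500 + 0.3750 + 0.2500 + 0.3750 + 0.5244
  = 2.2988 bits

I(S;T) = H(S) + H(T) - H(S,T)
  = 1.5462 + 1.2718 - 2.2988
  = 0.5192 bits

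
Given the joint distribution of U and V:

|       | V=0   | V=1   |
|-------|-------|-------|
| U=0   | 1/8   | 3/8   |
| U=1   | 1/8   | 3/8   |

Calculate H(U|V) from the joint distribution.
Marginal P(V) (column sums):
  P(V=0) = 1/8 + 1/8 = 1/4
  P(V=1) = 3/8 + 3/8 = 3/4

H(U|V) = -Σ P(U,V)·log₂ P(U|V), where P(U|V) = P(U,V) / P(V)
  (U=0,V=0): P(U|V) = (1/8)/(1/4) = 1/2;  -(1/8)·log₂(1/2) = 0.1250
  (U=0,V=1): P(U|V) = (3/8)/(3/4) = 1/2;  -(3/8)·log₂(1/2) = 0.3750
  (U=1,V=0): P(U|V) = (1/8)/(1/4) = 1/2;  -(1/8)·log₂(1/2) = 0.1250
  (U=1,V=1): P(U|V) = (3/8)/(3/4) = 1/2;  -(3/8)·log₂(1/2) = 0.3750
H(U|V) = 0.1250 + 0.3750 + 0.1250 + 0.3750
  = 1.0000 bits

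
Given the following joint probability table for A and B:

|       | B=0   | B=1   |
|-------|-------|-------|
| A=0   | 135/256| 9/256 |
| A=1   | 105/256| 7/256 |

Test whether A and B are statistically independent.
Marginal P(A) (row sums):
  P(A=0) = 135/256 + 9/256 = 9/16
  P(A=1) = 105/256 + 7/256 = 7/16
Marginal P(B) (column sums):
  P(B=0) = 135/256 + 105/256 = 15/16
  P(B=1) = 9/256 + 7/256 = 1/16

A and B are independent iff P(A=i,B=j) = P(A=i)·P(B=j) for every cell.
  P(A=0)·P(B=0) = 9/16 × 15/16 = 135/256 = P(A=0,B=0) ✓
  P(A=0)·P(B=1) = 9/16 × 1/16 = 9/256 = P(A=0,B=1) ✓
  P(A=1)·P(B=0) = 7/16 × 15/16 = 105/256 = P(A=1,B=0) ✓
  P(A=1)·P(B=1) = 7/16 × 1/16 = 7/256 = P(A=1,B=1) ✓

Yes, A and B are independent: every cell factors, so I(A;B) = 0 bits.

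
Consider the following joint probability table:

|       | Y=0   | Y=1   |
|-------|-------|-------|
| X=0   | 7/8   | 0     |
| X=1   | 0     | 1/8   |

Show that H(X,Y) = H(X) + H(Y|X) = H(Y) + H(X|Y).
Marginal P(X) (row sums):
  P(X=0) = 7/8 + 0 = 7/8
  P(X=1) = 0 + 1/8 = 1/8
Marginal P(Y) (column sums):
  P(Y=0) = 7/8 + 0 = 7/8
  P(Y=1) = 0 + 1/8 = 1/8

Decomposition 1: H(X) + H(Y|X)
H(X) = -[(7/8)·log₂(7/8) + (1/8)·log₂(1/8)]
  = 0.1686 + 0.3750
  = 0.5436 bits
H(Y|X) = -Σ P(X,Y)·log₂ P(Y|X), where P(Y|X) = P(X,Y) / P(X)
  (cells with P(X,Y) = 0 contribute 0)
  (X=0,Y=0): P(Y|X) = (7/8)/(7/8) = 1;  -(7/8)·log₂(1) = 0.0000
  (X=1,Y=1): P(Y|X) = (1/8)/(1/8) = 1;  -(1/8)·log₂(1) = 0.0000
H(Y|X) = 0.0000 + 0.0000
  = 0.0000 bits
H(X) + H(Y|X) = 0.5436 + 0.0000 = 0.5436 bits

Decomposition 2: H(Y) + H(X|Y)
H(Y) = -[(7/8)·log₂(7/8) + (1/8)·log₂(1/8)]
  = 0.1686 + 0.3750
  = 0.5436 bits
H(X|Y) = -Σ P(X,Y)·log₂ P(X|Y), where P(X|Y) = P(X,Y) / P(Y)
  (cells with P(X,Y) = 0 contribute 0)
  (X=0,Y=0): P(X|Y) = (7/8)/(7/8) = 1;  -(7/8)·log₂(1) = 0.0000
  (X=1,Y=1): P(X|Y) = (1/8)/(1/8) = 1;  -(1/8)·log₂(1) = 0.0000
H(X|Y) = 0.0000 + 0.0000
  = 0.0000 bits
H(Y) + H(X|Y) = 0.5436 + 0.0000 = 0.5436 bits

Direct computation of the joint entropy:
H(X,Y) = -[(7/8)·log₂(7/8) + (1/8)·log₂(1/8)]
  = 0.1686 + 0.3750
  = 0.5436 bits

All three agree: H(X,Y) = 0.5436 bits ✓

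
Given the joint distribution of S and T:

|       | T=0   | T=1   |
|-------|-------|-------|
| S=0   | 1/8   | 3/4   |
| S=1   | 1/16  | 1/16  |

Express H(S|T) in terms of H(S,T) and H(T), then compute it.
H(S|T) = H(S,T) - H(T)

Marginal P(T) (column sums):
  P(T=0) = 1/8 + 1/16 = 3/16
  P(T=1) = 3/4 + 1/16 = 13/16

H(S,T) = -[(1/8)·log₂(1/8) + (3/4)·log₂(3/4) + (1/16)·log₂(1/16) + (1/16)·log₂(1/16)]
  = 0.3750 + 0.3113 + 0.2500 + 0.2500
  = 1.1863 bits
H(T) = -[(3/16)·log₂(3/16) + (13/16)·log₂(13/16)]
  = 0.4528 + 0.2434
  = 0.6962 bits

H(S|T) = 1.1863 - 0.6962 = 0.4901 bits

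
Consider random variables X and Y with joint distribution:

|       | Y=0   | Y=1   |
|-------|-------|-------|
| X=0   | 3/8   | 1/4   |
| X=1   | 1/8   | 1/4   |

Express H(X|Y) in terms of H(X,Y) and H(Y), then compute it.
H(X|Y) = H(X,Y) - H(Y)

Marginal P(Y) (column sums):
  P(Y=0) = 3/8 + 1/8 = 1/2
  P(Y=1) = 1/4 + 1/4 = 1/2

H(X,Y) = -[(3/8)·log₂(3/8) + (1/4)·log₂(1/4) + (1/8)·log₂(1/8) + (1/4)·log₂(1/4)]
  = 0.5306 + 0.5000 + 0.3750 + 0.5000
  = 1.9056 bits
H(Y) = -[(1/2)·log₂(1/2) + (1/2)·log₂(1/2)]
  = 0.5000 + 0.5000
  = 1.0000 bits

H(X|Y) = 1.9056 - 1.0000 = 0.9056 bits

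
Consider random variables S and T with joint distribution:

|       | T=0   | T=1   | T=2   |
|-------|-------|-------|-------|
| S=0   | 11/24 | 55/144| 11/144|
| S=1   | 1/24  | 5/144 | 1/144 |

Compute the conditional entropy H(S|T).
Marginal P(T) (column sums):
  P(T=0) = 11/24 + 1/24 = 1/2
  P(T=1) = 55/144 + 5/144 = 5/12
  P(T=2) = 11/144 + 1/144 = 1/12

H(S|T) = -Σ P(S,T)·log₂ P(S|T), where P(S|T) = P(S,T) / P(T)
  (S=0,T=0): P(S|T) = (11/24)/(1/2) = 11/12;  -(11/24)·log₂(11/12) = 0.0575
  (S=0,T=1): P(S|T) = (55/144)/(5/12) = 11/12;  -(55/144)·log₂(11/12) = 0.0479
  (S=0,T=2): P(S|T) = (11/144)/(1/12) = 11/12;  -(11/144)·log₂(11/12) = 0.0096
  (S=1,T=0): P(S|T) = (1/24)/(1/2) = 1/12;  -(1/24)·log₂(1/12) = 0.1494
  (S=1,T=1): P(S|T) = (5/144)/(5/12) = 1/12;  -(5/144)·log₂(1/12) = 0.1245
  (S=1,T=2): P(S|T) = (1/144)/(1/12) = 1/12;  -(1/144)·log₂(1/12) = 0.0249
H(S|T) = 0.0575 + 0.0479 + 0.0096 + 0.1494 + 0.1245 + 0.0249
  = 0.4138 bits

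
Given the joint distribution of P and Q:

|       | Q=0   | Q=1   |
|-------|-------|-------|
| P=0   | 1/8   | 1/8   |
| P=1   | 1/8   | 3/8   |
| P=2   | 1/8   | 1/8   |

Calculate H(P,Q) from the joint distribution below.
H(P,Q) = -Σ P(P,Q) log₂ P(P,Q), summed over the non-zero cells:
H(P,Q) = -[(1/8)·log₂(1/8) + (1/8)·log₂(1/8) + (1/8)·log₂(1/8) + (3/8)·log₂(3/8) + (1/8)·log₂(1/8) + (1/8)·log₂(1/8)]
  = 0.3750 + 0.3750 + 0.3750 + 0.5306 + 0.3750 + 0.3750
  = 2.4056 bits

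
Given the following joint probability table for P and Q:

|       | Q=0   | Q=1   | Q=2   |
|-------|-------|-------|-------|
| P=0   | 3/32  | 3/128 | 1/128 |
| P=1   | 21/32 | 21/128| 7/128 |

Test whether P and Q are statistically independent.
Marginal P(P) (row sums):
  P(P=0) = 3/32 + 3/128 + 1/128 = 1/8
  P(P=1) = 21/32 + 21/128 + 7/128 = 7/8
Marginal P(Q) (column sums):
  P(Q=0) = 3/32 + 21/32 = 3/4
  P(Q=1) = 3/128 + 21/128 = 3/16
  P(Q=2) = 1/128 + 7/128 = 1/16

P and Q are independent iff P(P=i,Q=j) = P(P=i)·P(Q=j) for every cell.
  P(P=0)·P(Q=0) = 1/8 × 3/4 = 3/32 = P(P=0,Q=0) ✓
  P(P=0)·P(Q=1) = 1/8 × 3/16 = 3/128 = P(P=0,Q=1) ✓
  P(P=0)·P(Q=2) = 1/8 × 1/16 = 1/128 = P(P=0,Q=2) ✓
  P(P=1)·P(Q=0) = 7/8 × 3/4 = 21/32 = P(P=1,Q=0) ✓
  P(P=1)·P(Q=1) = 7/8 × 3/16 = 21/128 = P(P=1,Q=1) ✓
  P(P=1)·P(Q=2) = 7/8 × 1/16 = 7/128 = P(P=1,Q=2) ✓

Yes, P and Q are independent: every cell factors, so I(P;Q) = 0 bits.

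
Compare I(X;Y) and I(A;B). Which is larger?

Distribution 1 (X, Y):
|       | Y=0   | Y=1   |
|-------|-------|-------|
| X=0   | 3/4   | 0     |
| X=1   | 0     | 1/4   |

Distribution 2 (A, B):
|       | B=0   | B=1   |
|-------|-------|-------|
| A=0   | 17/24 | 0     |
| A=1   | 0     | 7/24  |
Distribution 1 (X, Y):
Marginal P(X) (row sums):
  P(X=0) = 3/4 + 0 = 3/4
  P(X=1) = 0 + 1/4 = 1/4
Marginal P(Y) (column sums):
  P(Y=0) = 3/4 + 0 = 3/4
  P(Y=1) = 0 + 1/4 = 1/4

H(X) = -[(3/4)·log₂(3/4) + (1/4)·log₂(1/4)]
  = 0.3113 + 0.5000
  = 0.8113 bits
H(Y) = -[(3/4)·log₂(3/4) + (1/4)·log₂(1/4)]
  = 0.3113 + 0.5000
  = 0.8113 bits
H(X,Y) = -[(3/4)·log₂(3/4) + (1/4)·log₂(1/4)]
  = 0.3113 + 0.5000
  = 0.8113 bits

I(X;Y) = H(X) + H(Y) - H(X,Y)
  = 0.8113 + 0.8113 - 0.8113
  = 0.8113 bits

Distribution 2 (A, B):
Marginal P(A) (row sums):
  P(A=0) = 17/24 + 0 = 17/24
  P(A=1) = 0 + 7/24 = 7/24
Marginal P(B) (column sums):
  P(B=0) = 17/24 + 0 = 17/24
  P(B=1) = 0 + 7/24 = 7/24

H(A) = -[(17/24)·log₂(17/24) + (7/24)·log₂(7/24)]
  = 0.3524 + 0.5185
  = 0.8709 bits
H(B) = -[(17/24)·log₂(17/24) + (7/24)·log₂(7/24)]
  = 0.3524 + 0.5185
  = 0.8709 bits
H(A,B) = -[(17/24)·log₂(17/24) + (7/24)·log₂(7/24)]
  = 0.3524 + 0.5185
  = 0.8709 bits

I(A;B) = H(A) + H(B) - H(A,B)
  = 0.8709 + 0.8709 - 0.8709
  = 0.8709 bits

I(A;B) = 0.8709 bits > I(X;Y) = 0.8113 bits, so (A, B) has the higher mutual information (stronger dependence).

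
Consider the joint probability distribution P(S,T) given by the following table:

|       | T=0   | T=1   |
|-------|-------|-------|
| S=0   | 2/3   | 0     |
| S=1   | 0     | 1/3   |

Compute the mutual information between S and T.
Marginal P(S) (row sums):
  P(S=0) = 2/3 + 0 = 2/3
  P(S=1) = 0 + 1/3 = 1/3
Marginal P(T) (column sums):
  P(T=0) = 2/3 + 0 = 2/3
  P(T=1) = 0 + 1/3 = 1/3

H(S) = -[(2/3)·log₂(2/3) + (1/3)·log₂(1/3)]
  = 0.3900 + 0.5283
  = 0.9183 bits
H(T) = -[(2/3)·log₂(2/3) + (1/3)·log₂(1/3)]
  = 0.3900 + 0.5283
  = 0.9183 bits
H(S,T) = -[(2/3)·log₂(2/3) + (1/3)·log₂(1/3)]
  = 0.3900 + 0.5283
  = 0.9183 bits

I(S;T) = H(S) + H(T) - H(S,T)
  = 0.9183 + 0.9183 - 0.9183
  = 0.9183 bits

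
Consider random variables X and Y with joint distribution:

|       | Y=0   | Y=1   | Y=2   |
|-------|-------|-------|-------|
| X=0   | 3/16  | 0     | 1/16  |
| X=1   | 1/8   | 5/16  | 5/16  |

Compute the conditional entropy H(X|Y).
Marginal P(Y) (column sums):
  P(Y=0) = 3/16 + 1/8 = 5/16
  P(Y=1) = 0 + 5/16 = 5/16
  P(Y=2) = 1/16 + 5/16 = 3/8

H(X|Y) = -Σ P(X,Y)·log₂ P(X|Y), where P(X|Y) = P(X,Y) / P(Y)
  (cells with P(X,Y) = 0 contribute 0)
  (X=0,Y=0): P(X|Y) = (3/16)/(5/16) = 3/5;  -(3/16)·log₂(3/5) = 0.1382
  (X=0,Y=2): P(X|Y) = (1/16)/(3/8) = 1/6;  -(1/16)·log₂(1/6) = 0.1616
  (X=1,Y=0): P(X|Y) = (1/8)/(5/16) = 2/5;  -(1/8)·log₂(2/5) = 0.1652
  (X=1,Y=1): P(X|Y) = (5/16)/(5/16) = 1;  -(5/16)·log₂(1) = 0.0000
  (X=1,Y=2): P(X|Y) = (5/16)/(3/8) = 5/6;  -(5/16)·log₂(5/6) = 0.0822
H(X|Y) = 0.1382 + 0.1616 + 0.1652 + 0.0000 + 0.0822
  = 0.5472 bits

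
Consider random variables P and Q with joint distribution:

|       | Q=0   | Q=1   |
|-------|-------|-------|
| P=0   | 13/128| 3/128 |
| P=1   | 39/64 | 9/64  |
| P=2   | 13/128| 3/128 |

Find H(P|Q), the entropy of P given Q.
Marginal P(Q) (column sums):
  P(Q=0) = 13/128 + 39/64 + 13/128 = 13/16
  P(Q=1) = 3/128 + 9/64 + 3/128 = 3/16

H(P|Q) = -Σ P(P,Q)·log₂ P(P|Q), where P(P|Q) = P(P,Q) / P(Q)
  (P=0,Q=0): P(P|Q) = (13/128)/(13/16) = 1/8;  -(13/128)·log₂(1/8) = 0.3047
  (P=0,Q=1): P(P|Q) = (3/128)/(3/16) = 1/8;  -(3/128)·log₂(1/8) = 0.0703
  (P=1,Q=0): P(P|Q) = (39/64)/(13/16) = 3/4;  -(39/64)·log₂(3/4) = 0.2529
  (P=1,Q=1): P(P|Q) = (9/64)/(3/16) = 3/4;  -(9/64)·log₂(3/4) = 0.0584
  (P=2,Q=0): P(P|Q) = (13/128)/(13/16) = 1/8;  -(13/128)·log₂(1/8) = 0.3047
  (P=2,Q=1): P(P|Q) = (3/128)/(3/16) = 1/8;  -(3/128)·log₂(1/8) = 0.0703
H(P|Q) = 0.3047 + 0.0703 + 0.2529 + 0.0584 + 0.3047 + 0.0703
  = 1.0613 bits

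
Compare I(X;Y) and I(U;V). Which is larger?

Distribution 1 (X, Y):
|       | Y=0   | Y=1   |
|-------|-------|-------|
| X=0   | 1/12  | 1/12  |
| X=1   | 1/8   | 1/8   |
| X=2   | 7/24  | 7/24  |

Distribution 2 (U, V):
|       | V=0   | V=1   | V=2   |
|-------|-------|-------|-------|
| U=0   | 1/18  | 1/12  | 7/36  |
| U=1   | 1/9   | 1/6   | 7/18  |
Distribution 1 (X, Y):
Marginal P(X) (row sums):
  P(X=0) = 1/12 + 1/12 = 1/6
  P(X=1) = 1/8 + 1/8 = 1/4
  P(X=2) = 7/24 + 7/24 = 7/12
Marginal P(Y) (column sums):
  P(Y=0) = 1/12 + 1/8 + 7/24 = 1/2
  P(Y=1) = 1/12 + 1/8 + 7/24 = 1/2

H(X) = -[(1/6)·log₂(1/6) + (1/4)·log₂(1/4) + (7/12)·log₂(7/12)]
  = 0.4308 + 0.5000 + 0.4536
  = 1.3844 bits
H(Y) = -[(1/2)·log₂(1/2) + (1/2)·log₂(1/2)]
  = 0.5000 + 0.5000
  = 1.0000 bits
H(X,Y) = -[(1/12)·log₂(1/12) + (1/12)·log₂(1/12) + (1/8)·log₂(1/8) + (1/8)·log₂(1/8) + (7/24)·log₂(7/24) + (7/24)·log₂(7/24)]
  = 0.2987 + 0.2987 + 0.3750 + 0.3750 + 0.5185 + 0.5185
  = 2.3844 bits

I(X;Y) = H(X) + H(Y) - H(X,Y)
  = 1.3844 + 1.0000 - 2.3844
  = 0.0000 bits

Distribution 2 (U, V):
Marginal P(U) (row sums):
  P(U=0) = 1/18 + 1/12 + 7/36 = 1/3
  P(U=1) = 1/9 + 1/6 + 7/18 = 2/3
Marginal P(V) (column sums):
  P(V=0) = 1/18 + 1/9 = 1/6
  P(V=1) = 1/12 + 1/6 = 1/4
  P(V=2) = 7/36 + 7/18 = 7/12

H(U) = -[(1/3)·log₂(1/3) + (2/3)·log₂(2/3)]
  = 0.5283 + 0.3900
  = 0.9183 bits
H(V) = -[(1/6)·log₂(1/6) + (1/4)·log₂(1/4) + (7/12)·log₂(7/12)]
  = 0.4308 + 0.5000 + 0.4536
  = 1.3844 bits
H(U,V) = -[(1/18)·log₂(1/18) + (1/12)·log₂(1/12) + (7/36)·log₂(7/36) + (1/9)·log₂(1/9) + (1/6)·log₂(1/6) + (7/18)·log₂(7/18)]
  = 0.2317 + 0.2987 + 0.4594 + 0.3522 + 0.4308 + 0.5299
  = 2.3027 bits

I(U;V) = H(U) + H(V) - H(U,V)
  = 0.9183 + 1.3844 - 2.3027
  = 0.0000 bits

Both joint tables factor as the product of their marginals, so I(X;Y) = I(U;V) = 0 bits: neither is larger (both pairs are independent).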